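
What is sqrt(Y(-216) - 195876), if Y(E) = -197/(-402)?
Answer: I*sqrt(31654265910)/402 ≈ 442.58*I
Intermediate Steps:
Y(E) = 197/402 (Y(E) = -197*(-1/402) = 197/402)
sqrt(Y(-216) - 195876) = sqrt(197/402 - 195876) = sqrt(-78741955/402) = I*sqrt(31654265910)/402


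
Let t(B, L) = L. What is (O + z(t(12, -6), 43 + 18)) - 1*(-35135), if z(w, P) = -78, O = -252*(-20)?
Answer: 40097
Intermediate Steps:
O = 5040
(O + z(t(12, -6), 43 + 18)) - 1*(-35135) = (5040 - 78) - 1*(-35135) = 4962 + 35135 = 40097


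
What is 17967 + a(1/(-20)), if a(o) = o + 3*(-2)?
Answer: 359219/20 ≈ 17961.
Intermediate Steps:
a(o) = -6 + o (a(o) = o - 6 = -6 + o)
17967 + a(1/(-20)) = 17967 + (-6 + 1/(-20)) = 17967 + (-6 - 1/20) = 17967 - 121/20 = 359219/20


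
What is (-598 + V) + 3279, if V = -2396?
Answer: 285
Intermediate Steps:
(-598 + V) + 3279 = (-598 - 2396) + 3279 = -2994 + 3279 = 285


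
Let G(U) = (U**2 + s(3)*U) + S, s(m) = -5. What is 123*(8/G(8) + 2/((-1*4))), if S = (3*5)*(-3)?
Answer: -1517/14 ≈ -108.36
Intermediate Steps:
S = -45 (S = 15*(-3) = -45)
G(U) = -45 + U**2 - 5*U (G(U) = (U**2 - 5*U) - 45 = -45 + U**2 - 5*U)
123*(8/G(8) + 2/((-1*4))) = 123*(8/(-45 + 8**2 - 5*8) + 2/((-1*4))) = 123*(8/(-45 + 64 - 40) + 2/(-4)) = 123*(8/(-21) + 2*(-1/4)) = 123*(8*(-1/21) - 1/2) = 123*(-8/21 - 1/2) = 123*(-37/42) = -1517/14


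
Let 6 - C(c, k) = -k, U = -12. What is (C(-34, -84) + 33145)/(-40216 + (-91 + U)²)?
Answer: -33067/29607 ≈ -1.1169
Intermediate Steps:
C(c, k) = 6 + k (C(c, k) = 6 - (-1)*k = 6 + k)
(C(-34, -84) + 33145)/(-40216 + (-91 + U)²) = ((6 - 84) + 33145)/(-40216 + (-91 - 12)²) = (-78 + 33145)/(-40216 + (-103)²) = 33067/(-40216 + 10609) = 33067/(-29607) = 33067*(-1/29607) = -33067/29607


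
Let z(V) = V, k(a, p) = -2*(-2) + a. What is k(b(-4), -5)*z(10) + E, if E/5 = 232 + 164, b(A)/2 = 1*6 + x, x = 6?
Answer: 2260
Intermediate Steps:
b(A) = 24 (b(A) = 2*(1*6 + 6) = 2*(6 + 6) = 2*12 = 24)
k(a, p) = 4 + a
E = 1980 (E = 5*(232 + 164) = 5*396 = 1980)
k(b(-4), -5)*z(10) + E = (4 + 24)*10 + 1980 = 28*10 + 1980 = 280 + 1980 = 2260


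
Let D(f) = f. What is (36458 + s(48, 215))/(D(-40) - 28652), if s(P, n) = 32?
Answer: -18245/14346 ≈ -1.2718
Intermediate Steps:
(36458 + s(48, 215))/(D(-40) - 28652) = (36458 + 32)/(-40 - 28652) = 36490/(-28692) = 36490*(-1/28692) = -18245/14346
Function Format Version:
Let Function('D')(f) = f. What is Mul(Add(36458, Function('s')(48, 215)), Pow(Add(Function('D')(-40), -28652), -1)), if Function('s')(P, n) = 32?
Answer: Rational(-18245, 14346) ≈ -1.2718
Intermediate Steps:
Mul(Add(36458, Function('s')(48, 215)), Pow(Add(Function('D')(-40), -28652), -1)) = Mul(Add(36458, 32), Pow(Add(-40, -28652), -1)) = Mul(36490, Pow(-28692, -1)) = Mul(36490, Rational(-1, 28692)) = Rational(-18245, 14346)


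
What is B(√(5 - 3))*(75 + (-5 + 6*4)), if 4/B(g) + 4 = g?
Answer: -752/7 - 188*√2/7 ≈ -145.41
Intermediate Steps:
B(g) = 4/(-4 + g)
B(√(5 - 3))*(75 + (-5 + 6*4)) = (4/(-4 + √(5 - 3)))*(75 + (-5 + 6*4)) = (4/(-4 + √2))*(75 + (-5 + 24)) = (4/(-4 + √2))*(75 + 19) = (4/(-4 + √2))*94 = 376/(-4 + √2)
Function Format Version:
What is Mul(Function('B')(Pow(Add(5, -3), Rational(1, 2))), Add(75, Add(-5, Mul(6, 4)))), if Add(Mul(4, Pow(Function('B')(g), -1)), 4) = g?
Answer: Add(Rational(-752, 7), Mul(Rational(-188, 7), Pow(2, Rational(1, 2)))) ≈ -145.41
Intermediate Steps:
Function('B')(g) = Mul(4, Pow(Add(-4, g), -1))
Mul(Function('B')(Pow(Add(5, -3), Rational(1, 2))), Add(75, Add(-5, Mul(6, 4)))) = Mul(Mul(4, Pow(Add(-4, Pow(Add(5, -3), Rational(1, 2))), -1)), Add(75, Add(-5, Mul(6, 4)))) = Mul(Mul(4, Pow(Add(-4, Pow(2, Rational(1, 2))), -1)), Add(75, Add(-5, 24))) = Mul(Mul(4, Pow(Add(-4, Pow(2, Rational(1, 2))), -1)), Add(75, 19)) = Mul(Mul(4, Pow(Add(-4, Pow(2, Rational(1, 2))), -1)), 94) = Mul(376, Pow(Add(-4, Pow(2, Rational(1, 2))), -1))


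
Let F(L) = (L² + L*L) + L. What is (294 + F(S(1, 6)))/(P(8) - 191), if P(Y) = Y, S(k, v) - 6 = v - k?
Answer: -547/183 ≈ -2.9891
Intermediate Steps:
S(k, v) = 6 + v - k (S(k, v) = 6 + (v - k) = 6 + v - k)
F(L) = L + 2*L² (F(L) = (L² + L²) + L = 2*L² + L = L + 2*L²)
(294 + F(S(1, 6)))/(P(8) - 191) = (294 + (6 + 6 - 1*1)*(1 + 2*(6 + 6 - 1*1)))/(8 - 191) = (294 + (6 + 6 - 1)*(1 + 2*(6 + 6 - 1)))/(-183) = (294 + 11*(1 + 2*11))*(-1/183) = (294 + 11*(1 + 22))*(-1/183) = (294 + 11*23)*(-1/183) = (294 + 253)*(-1/183) = 547*(-1/183) = -547/183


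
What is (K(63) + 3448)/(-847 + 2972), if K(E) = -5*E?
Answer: 3133/2125 ≈ 1.4744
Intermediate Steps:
(K(63) + 3448)/(-847 + 2972) = (-5*63 + 3448)/(-847 + 2972) = (-315 + 3448)/2125 = 3133*(1/2125) = 3133/2125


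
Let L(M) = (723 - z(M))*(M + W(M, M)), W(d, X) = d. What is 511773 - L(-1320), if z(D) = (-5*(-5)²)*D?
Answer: -433179507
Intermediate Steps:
z(D) = -125*D (z(D) = (-5*25)*D = -125*D)
L(M) = 2*M*(723 + 125*M) (L(M) = (723 - (-125)*M)*(M + M) = (723 + 125*M)*(2*M) = 2*M*(723 + 125*M))
511773 - L(-1320) = 511773 - 2*(-1320)*(723 + 125*(-1320)) = 511773 - 2*(-1320)*(723 - 165000) = 511773 - 2*(-1320)*(-164277) = 511773 - 1*433691280 = 511773 - 433691280 = -433179507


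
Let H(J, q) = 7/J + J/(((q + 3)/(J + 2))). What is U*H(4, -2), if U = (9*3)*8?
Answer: 5562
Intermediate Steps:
U = 216 (U = 27*8 = 216)
H(J, q) = 7/J + J*(2 + J)/(3 + q) (H(J, q) = 7/J + J/(((3 + q)/(2 + J))) = 7/J + J*((2 + J)/(3 + q)) = 7/J + J*(2 + J)/(3 + q))
U*H(4, -2) = 216*((21 + 4³ + 2*4² + 7*(-2))/(4*(3 - 2))) = 216*((¼)*(21 + 64 + 2*16 - 14)/1) = 216*((¼)*1*(21 + 64 + 32 - 14)) = 216*((¼)*1*103) = 216*(103/4) = 5562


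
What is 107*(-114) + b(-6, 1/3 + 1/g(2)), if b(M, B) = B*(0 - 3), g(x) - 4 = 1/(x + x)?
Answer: -207395/17 ≈ -12200.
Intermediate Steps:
g(x) = 4 + 1/(2*x) (g(x) = 4 + 1/(x + x) = 4 + 1/(2*x))
b(M, B) = -3*B (b(M, B) = B*(-3) = -3*B)
107*(-114) + b(-6, 1/3 + 1/g(2)) = 107*(-114) - 3*(1/3 + 1/(4 + (1/2)/2)) = -12198 - 3*(1*(1/3) + 1/(4 + (1/2)*(1/2))) = -12198 - 3*(1/3 + 1/(4 + 1/4)) = -12198 - 3*(1/3 + 1/(17/4)) = -12198 - 3*(1/3 + 1*(4/17)) = -12198 - 3*(1/3 + 4/17) = -12198 - 3*29/51 = -12198 - 29/17 = -207395/17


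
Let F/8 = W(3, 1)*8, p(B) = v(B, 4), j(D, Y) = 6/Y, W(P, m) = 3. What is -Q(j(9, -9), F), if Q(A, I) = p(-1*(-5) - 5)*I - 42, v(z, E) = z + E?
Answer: -726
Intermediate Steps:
v(z, E) = E + z
p(B) = 4 + B
F = 192 (F = 8*(3*8) = 8*24 = 192)
Q(A, I) = -42 + 4*I (Q(A, I) = (4 + (-1*(-5) - 5))*I - 42 = (4 + (5 - 5))*I - 42 = (4 + 0)*I - 42 = 4*I - 42 = -42 + 4*I)
-Q(j(9, -9), F) = -(-42 + 4*192) = -(-42 + 768) = -1*726 = -726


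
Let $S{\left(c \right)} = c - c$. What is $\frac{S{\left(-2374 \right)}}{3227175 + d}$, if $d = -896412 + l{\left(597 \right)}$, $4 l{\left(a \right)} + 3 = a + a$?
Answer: $0$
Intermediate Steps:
$S{\left(c \right)} = 0$
$l{\left(a \right)} = - \frac{3}{4} + \frac{a}{2}$ ($l{\left(a \right)} = - \frac{3}{4} + \frac{a + a}{4} = - \frac{3}{4} + \frac{2 a}{4} = - \frac{3}{4} + \frac{a}{2}$)
$d = - \frac{3584457}{4}$ ($d = -896412 + \left(- \frac{3}{4} + \frac{1}{2} \cdot 597\right) = -896412 + \left(- \frac{3}{4} + \frac{597}{2}\right) = -896412 + \frac{1191}{4} = - \frac{3584457}{4} \approx -8.9611 \cdot 10^{5}$)
$\frac{S{\left(-2374 \right)}}{3227175 + d} = \frac{0}{3227175 - \frac{3584457}{4}} = \frac{0}{\frac{9324243}{4}} = 0 \cdot \frac{4}{9324243} = 0$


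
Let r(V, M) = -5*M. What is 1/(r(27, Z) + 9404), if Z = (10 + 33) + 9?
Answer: 1/9144 ≈ 0.00010936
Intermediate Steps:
Z = 52 (Z = 43 + 9 = 52)
1/(r(27, Z) + 9404) = 1/(-5*52 + 9404) = 1/(-260 + 9404) = 1/9144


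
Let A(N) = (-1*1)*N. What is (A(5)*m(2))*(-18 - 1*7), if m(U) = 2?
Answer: 250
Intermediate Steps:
A(N) = -N
(A(5)*m(2))*(-18 - 1*7) = (-1*5*2)*(-18 - 1*7) = (-5*2)*(-18 - 7) = -10*(-25) = 250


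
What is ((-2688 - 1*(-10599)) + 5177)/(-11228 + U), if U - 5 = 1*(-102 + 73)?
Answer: -3272/2813 ≈ -1.1632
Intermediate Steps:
U = -24 (U = 5 + 1*(-102 + 73) = 5 + 1*(-29) = 5 - 29 = -24)
((-2688 - 1*(-10599)) + 5177)/(-11228 + U) = ((-2688 - 1*(-10599)) + 5177)/(-11228 - 24) = ((-2688 + 10599) + 5177)/(-11252) = (7911 + 5177)*(-1/11252) = 13088*(-1/11252) = -3272/2813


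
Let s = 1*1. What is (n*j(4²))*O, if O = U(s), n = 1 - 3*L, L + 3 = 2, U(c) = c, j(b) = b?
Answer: 64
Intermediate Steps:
s = 1
L = -1 (L = -3 + 2 = -1)
n = 4 (n = 1 - 3*(-1) = 1 + 3 = 4)
O = 1
(n*j(4²))*O = (4*4²)*1 = (4*16)*1 = 64*1 = 64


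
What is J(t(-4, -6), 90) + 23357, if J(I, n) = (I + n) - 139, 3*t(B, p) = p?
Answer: 23306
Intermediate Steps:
t(B, p) = p/3
J(I, n) = -139 + I + n
J(t(-4, -6), 90) + 23357 = (-139 + (⅓)*(-6) + 90) + 23357 = (-139 - 2 + 90) + 23357 = -51 + 23357 = 23306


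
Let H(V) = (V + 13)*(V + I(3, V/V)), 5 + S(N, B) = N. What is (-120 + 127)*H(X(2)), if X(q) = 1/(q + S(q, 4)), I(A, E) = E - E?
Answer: -84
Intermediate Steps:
S(N, B) = -5 + N
I(A, E) = 0
X(q) = 1/(-5 + 2*q) (X(q) = 1/(q + (-5 + q)) = 1/(-5 + 2*q))
H(V) = V*(13 + V) (H(V) = (V + 13)*(V + 0) = (13 + V)*V = V*(13 + V))
(-120 + 127)*H(X(2)) = (-120 + 127)*((13 + 1/(-5 + 2*2))/(-5 + 2*2)) = 7*((13 + 1/(-5 + 4))/(-5 + 4)) = 7*((13 + 1/(-1))/(-1)) = 7*(-(13 - 1)) = 7*(-1*12) = 7*(-12) = -84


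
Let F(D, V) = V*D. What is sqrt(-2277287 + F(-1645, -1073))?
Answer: I*sqrt(512202) ≈ 715.68*I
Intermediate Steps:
F(D, V) = D*V
sqrt(-2277287 + F(-1645, -1073)) = sqrt(-2277287 - 1645*(-1073)) = sqrt(-2277287 + 1765085) = sqrt(-512202) = I*sqrt(512202)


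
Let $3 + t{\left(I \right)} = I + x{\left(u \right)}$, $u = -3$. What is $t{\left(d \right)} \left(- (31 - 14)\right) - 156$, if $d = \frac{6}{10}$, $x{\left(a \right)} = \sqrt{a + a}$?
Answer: $- \frac{576}{5} - 17 i \sqrt{6} \approx -115.2 - 41.641 i$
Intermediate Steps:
$x{\left(a \right)} = \sqrt{2} \sqrt{a}$ ($x{\left(a \right)} = \sqrt{2 a} = \sqrt{2} \sqrt{a}$)
$d = \frac{3}{5}$ ($d = 6 \cdot \frac{1}{10} = \frac{3}{5} \approx 0.6$)
$t{\left(I \right)} = -3 + I + i \sqrt{6}$ ($t{\left(I \right)} = -3 + \left(I + \sqrt{2} \sqrt{-3}\right) = -3 + \left(I + \sqrt{2} i \sqrt{3}\right) = -3 + \left(I + i \sqrt{6}\right) = -3 + I + i \sqrt{6}$)
$t{\left(d \right)} \left(- (31 - 14)\right) - 156 = \left(-3 + \frac{3}{5} + i \sqrt{6}\right) \left(- (31 - 14)\right) - 156 = \left(- \frac{12}{5} + i \sqrt{6}\right) \left(\left(-1\right) 17\right) - 156 = \left(- \frac{12}{5} + i \sqrt{6}\right) \left(-17\right) - 156 = \left(\frac{204}{5} - 17 i \sqrt{6}\right) - 156 = - \frac{576}{5} - 17 i \sqrt{6}$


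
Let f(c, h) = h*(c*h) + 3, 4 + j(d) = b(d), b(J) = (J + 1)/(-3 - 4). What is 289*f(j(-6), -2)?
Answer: -20519/7 ≈ -2931.3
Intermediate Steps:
b(J) = -1/7 - J/7 (b(J) = (1 + J)/(-7) = (1 + J)*(-1/7) = -1/7 - J/7)
j(d) = -29/7 - d/7 (j(d) = -4 + (-1/7 - d/7) = -29/7 - d/7)
f(c, h) = 3 + c*h**2 (f(c, h) = c*h**2 + 3 = 3 + c*h**2)
289*f(j(-6), -2) = 289*(3 + (-29/7 - 1/7*(-6))*(-2)**2) = 289*(3 + (-29/7 + 6/7)*4) = 289*(3 - 23/7*4) = 289*(3 - 92/7) = 289*(-71/7) = -20519/7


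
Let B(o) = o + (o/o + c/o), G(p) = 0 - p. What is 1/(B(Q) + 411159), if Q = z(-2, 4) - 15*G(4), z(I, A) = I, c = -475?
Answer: 58/23850169 ≈ 2.4318e-6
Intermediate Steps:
G(p) = -p
Q = 58 (Q = -2 - (-15)*4 = -2 - 15*(-4) = -2 + 60 = 58)
B(o) = 1 + o - 475/o (B(o) = o + (o/o - 475/o) = o + (1 - 475/o) = 1 + o - 475/o)
1/(B(Q) + 411159) = 1/((1 + 58 - 475/58) + 411159) = 1/(2947/58 + 411159) = 1/(23850169/58) = 58/23850169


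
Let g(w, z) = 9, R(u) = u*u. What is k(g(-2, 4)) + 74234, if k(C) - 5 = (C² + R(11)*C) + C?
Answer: 75418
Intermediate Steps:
R(u) = u²
k(C) = 5 + C² + 122*C (k(C) = 5 + ((C² + 11²*C) + C) = 5 + ((C² + 121*C) + C) = 5 + (C² + 122*C) = 5 + C² + 122*C)
k(g(-2, 4)) + 74234 = (5 + 9² + 122*9) + 74234 = (5 + 81 + 1098) + 74234 = 1184 + 74234 = 75418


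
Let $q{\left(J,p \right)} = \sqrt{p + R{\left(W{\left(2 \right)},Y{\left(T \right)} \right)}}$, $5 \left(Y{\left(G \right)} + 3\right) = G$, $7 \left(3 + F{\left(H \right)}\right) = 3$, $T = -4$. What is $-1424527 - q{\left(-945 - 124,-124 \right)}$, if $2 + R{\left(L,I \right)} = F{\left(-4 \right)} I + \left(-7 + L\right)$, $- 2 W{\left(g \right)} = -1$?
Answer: $-1424527 - \frac{11 i \sqrt{4970}}{70} \approx -1.4245 \cdot 10^{6} - 11.078 i$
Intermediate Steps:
$W{\left(g \right)} = \frac{1}{2}$ ($W{\left(g \right)} = \left(- \frac{1}{2}\right) \left(-1\right) = \frac{1}{2}$)
$F{\left(H \right)} = - \frac{18}{7}$ ($F{\left(H \right)} = -3 + \frac{1}{7} \cdot 3 = -3 + \frac{3}{7} = - \frac{18}{7}$)
$Y{\left(G \right)} = -3 + \frac{G}{5}$
$R{\left(L,I \right)} = -9 + L - \frac{18 I}{7}$ ($R{\left(L,I \right)} = -2 - \left(7 - L + \frac{18 I}{7}\right) = -9 + L - \frac{18 I}{7}$)
$q{\left(J,p \right)} = \sqrt{\frac{89}{70} + p}$ ($q{\left(J,p \right)} = \sqrt{p - \left(\frac{17}{2} + \frac{18 \left(-3 + \frac{1}{5} \left(-4\right)\right)}{7}\right)} = \sqrt{p - \left(\frac{17}{2} + \frac{18 \left(-3 - \frac{4}{5}\right)}{7}\right)} = \sqrt{p - - \frac{89}{70}} = \sqrt{p + \left(-9 + \frac{1}{2} + \frac{342}{35}\right)} = \sqrt{p + \frac{89}{70}} = \sqrt{\frac{89}{70} + p}$)
$-1424527 - q{\left(-945 - 124,-124 \right)} = -1424527 - \frac{\sqrt{6230 + 4900 \left(-124\right)}}{70} = -1424527 - \frac{\sqrt{6230 - 607600}}{70} = -1424527 - \frac{\sqrt{-601370}}{70} = -1424527 - \frac{11 i \sqrt{4970}}{70}$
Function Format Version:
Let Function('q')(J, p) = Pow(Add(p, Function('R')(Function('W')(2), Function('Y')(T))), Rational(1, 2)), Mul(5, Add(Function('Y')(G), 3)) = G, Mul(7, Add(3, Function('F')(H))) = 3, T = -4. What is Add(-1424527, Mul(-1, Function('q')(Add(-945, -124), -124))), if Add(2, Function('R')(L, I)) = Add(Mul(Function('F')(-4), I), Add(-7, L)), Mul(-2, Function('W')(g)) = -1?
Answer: Add(-1424527, Mul(Rational(-11, 70), I, Pow(4970, Rational(1, 2)))) ≈ Add(-1.4245e+6, Mul(-11.078, I))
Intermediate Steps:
Function('W')(g) = Rational(1, 2) (Function('W')(g) = Mul(Rational(-1, 2), -1) = Rational(1, 2))
Function('F')(H) = Rational(-18, 7) (Function('F')(H) = Add(-3, Mul(Rational(1, 7), 3)) = Add(-3, Rational(3, 7)) = Rational(-18, 7))
Function('Y')(G) = Add(-3, Mul(Rational(1, 5), G))
Function('R')(L, I) = Add(-9, L, Mul(Rational(-18, 7), I)) (Function('R')(L, I) = Add(-2, Add(Mul(Rational(-18, 7), I), Add(-7, L))) = Add(-2, Add(-7, L, Mul(Rational(-18, 7), I))) = Add(-9, L, Mul(Rational(-18, 7), I)))
Function('q')(J, p) = Pow(Add(Rational(89, 70), p), Rational(1, 2)) (Function('q')(J, p) = Pow(Add(p, Add(-9, Rational(1, 2), Mul(Rational(-18, 7), Add(-3, Mul(Rational(1, 5), -4))))), Rational(1, 2)) = Pow(Add(p, Add(-9, Rational(1, 2), Mul(Rational(-18, 7), Add(-3, Rational(-4, 5))))), Rational(1, 2)) = Pow(Add(p, Add(-9, Rational(1, 2), Mul(Rational(-18, 7), Rational(-19, 5)))), Rational(1, 2)) = Pow(Add(p, Add(-9, Rational(1, 2), Rational(342, 35))), Rational(1, 2)) = Pow(Add(p, Rational(89, 70)), Rational(1, 2)) = Pow(Add(Rational(89, 70), p), Rational(1, 2)))
Add(-1424527, Mul(-1, Function('q')(Add(-945, -124), -124))) = Add(-1424527, Mul(-1, Mul(Rational(1, 70), Pow(Add(6230, Mul(4900, -124)), Rational(1, 2))))) = Add(-1424527, Mul(-1, Mul(Rational(1, 70), Pow(Add(6230, -607600), Rational(1, 2))))) = Add(-1424527, Mul(-1, Mul(Rational(1, 70), Pow(-601370, Rational(1, 2))))) = Add(-1424527, Mul(-1, Mul(Rational(1, 70), Mul(11, I, Pow(4970, Rational(1, 2)))))) = Add(-1424527, Mul(-1, Mul(Rational(11, 70), I, Pow(4970, Rational(1, 2))))) = Add(-1424527, Mul(Rational(-11, 70), I, Pow(4970, Rational(1, 2))))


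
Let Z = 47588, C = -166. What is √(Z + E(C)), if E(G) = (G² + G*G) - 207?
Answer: √102493 ≈ 320.15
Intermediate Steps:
E(G) = -207 + 2*G² (E(G) = (G² + G²) - 207 = 2*G² - 207 = -207 + 2*G²)
√(Z + E(C)) = √(47588 + (-207 + 2*(-166)²)) = √(47588 + (-207 + 2*27556)) = √(47588 + (-207 + 55112)) = √(47588 + 54905) = √102493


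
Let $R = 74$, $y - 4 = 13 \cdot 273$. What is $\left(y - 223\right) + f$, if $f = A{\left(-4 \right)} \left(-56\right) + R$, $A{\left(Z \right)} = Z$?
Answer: $3628$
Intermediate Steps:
$y = 3553$ ($y = 4 + 13 \cdot 273 = 4 + 3549 = 3553$)
$f = 298$ ($f = \left(-4\right) \left(-56\right) + 74 = 224 + 74 = 298$)
$\left(y - 223\right) + f = \left(3553 - 223\right) + 298 = 3330 + 298 = 3628$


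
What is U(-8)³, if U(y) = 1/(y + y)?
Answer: -1/4096 ≈ -0.00024414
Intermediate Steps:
U(y) = 1/(2*y)
U(-8)³ = ((½)/(-8))³ = ((½)*(-⅛))³ = (-1/16)³ = -1/4096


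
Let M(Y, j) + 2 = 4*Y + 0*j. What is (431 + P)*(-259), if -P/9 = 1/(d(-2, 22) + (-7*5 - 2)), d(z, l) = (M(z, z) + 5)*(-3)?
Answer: -2458169/22 ≈ -1.1174e+5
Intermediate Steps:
M(Y, j) = -2 + 4*Y (M(Y, j) = -2 + (4*Y + 0*j) = -2 + (4*Y + 0) = -2 + 4*Y)
d(z, l) = -9 - 12*z (d(z, l) = ((-2 + 4*z) + 5)*(-3) = (3 + 4*z)*(-3) = -9 - 12*z)
P = 9/22 (P = -9/((-9 - 12*(-2)) + (-7*5 - 2)) = -9/((-9 + 24) + (-35 - 2)) = -9/(15 - 37) = -9/(-22) = -9*(-1/22) = 9/22 ≈ 0.40909)
(431 + P)*(-259) = (431 + 9/22)*(-259) = (9491/22)*(-259) = -2458169/22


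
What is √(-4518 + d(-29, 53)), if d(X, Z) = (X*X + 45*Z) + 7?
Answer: I*√1285 ≈ 35.847*I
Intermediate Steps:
d(X, Z) = 7 + X² + 45*Z (d(X, Z) = (X² + 45*Z) + 7 = 7 + X² + 45*Z)
√(-4518 + d(-29, 53)) = √(-4518 + (7 + (-29)² + 45*53)) = √(-4518 + (7 + 841 + 2385)) = √(-4518 + 3233) = √(-1285) = I*√1285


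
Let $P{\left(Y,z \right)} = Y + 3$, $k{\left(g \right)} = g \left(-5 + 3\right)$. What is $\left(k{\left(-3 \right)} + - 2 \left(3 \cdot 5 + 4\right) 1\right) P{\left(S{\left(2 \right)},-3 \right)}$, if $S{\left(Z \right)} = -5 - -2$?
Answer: $0$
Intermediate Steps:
$k{\left(g \right)} = - 2 g$ ($k{\left(g \right)} = g \left(-2\right) = - 2 g$)
$S{\left(Z \right)} = -3$ ($S{\left(Z \right)} = -5 + 2 = -3$)
$P{\left(Y,z \right)} = 3 + Y$
$\left(k{\left(-3 \right)} + - 2 \left(3 \cdot 5 + 4\right) 1\right) P{\left(S{\left(2 \right)},-3 \right)} = \left(\left(-2\right) \left(-3\right) + - 2 \left(3 \cdot 5 + 4\right) 1\right) \left(3 - 3\right) = \left(6 + - 2 \left(15 + 4\right) 1\right) 0 = \left(6 + \left(-2\right) 19 \cdot 1\right) 0 = \left(6 - 38\right) 0 = \left(-32\right) 0 = 0$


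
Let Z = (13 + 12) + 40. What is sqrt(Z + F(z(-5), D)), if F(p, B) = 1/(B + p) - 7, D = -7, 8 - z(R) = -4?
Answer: sqrt(1455)/5 ≈ 7.6289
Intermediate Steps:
z(R) = 12 (z(R) = 8 - 1*(-4) = 8 + 4 = 12)
Z = 65 (Z = 25 + 40 = 65)
F(p, B) = -7 + 1/(B + p)
sqrt(Z + F(z(-5), D)) = sqrt(65 + (1 - 7*(-7) - 7*12)/(-7 + 12)) = sqrt(65 + (1 + 49 - 84)/5) = sqrt(65 + (1/5)*(-34)) = sqrt(65 - 34/5) = sqrt(291/5) = sqrt(1455)/5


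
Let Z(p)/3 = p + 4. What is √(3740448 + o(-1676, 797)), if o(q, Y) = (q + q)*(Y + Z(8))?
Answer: 2*√237058 ≈ 973.77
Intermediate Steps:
Z(p) = 12 + 3*p (Z(p) = 3*(p + 4) = 3*(4 + p) = 12 + 3*p)
o(q, Y) = 2*q*(36 + Y) (o(q, Y) = (q + q)*(Y + (12 + 3*8)) = (2*q)*(Y + (12 + 24)) = (2*q)*(Y + 36) = (2*q)*(36 + Y) = 2*q*(36 + Y))
√(3740448 + o(-1676, 797)) = √(3740448 + 2*(-1676)*(36 + 797)) = √(3740448 + 2*(-1676)*833) = √(3740448 - 2792216) = √948232 = 2*√237058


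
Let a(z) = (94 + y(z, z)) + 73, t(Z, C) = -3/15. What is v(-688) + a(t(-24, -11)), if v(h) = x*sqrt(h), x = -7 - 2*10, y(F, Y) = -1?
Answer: 166 - 108*I*sqrt(43) ≈ 166.0 - 708.2*I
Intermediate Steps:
t(Z, C) = -1/5 (t(Z, C) = -3*1/15 = -1/5)
x = -27 (x = -7 - 20 = -27)
v(h) = -27*sqrt(h)
a(z) = 166 (a(z) = (94 - 1) + 73 = 93 + 73 = 166)
v(-688) + a(t(-24, -11)) = -108*I*sqrt(43) + 166 = 166 - 108*I*sqrt(43)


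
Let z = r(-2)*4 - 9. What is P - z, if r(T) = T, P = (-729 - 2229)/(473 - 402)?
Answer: -1751/71 ≈ -24.662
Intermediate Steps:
P = -2958/71 ≈ -41.662
z = -17 (z = -2*4 - 9 = -8 - 9 = -17)
P - z = -2958/71 - 1*(-17) = -2958/71 + 17 = -1751/71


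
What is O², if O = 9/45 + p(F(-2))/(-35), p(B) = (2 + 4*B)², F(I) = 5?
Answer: 227529/1225 ≈ 185.74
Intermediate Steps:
O = -477/35 (O = 9/45 + (4*(1 + 2*5)²)/(-35) = 9*(1/45) + (4*(1 + 10)²)*(-1/35) = ⅕ + (4*11²)*(-1/35) = ⅕ + (4*121)*(-1/35) = ⅕ + 484*(-1/35) = ⅕ - 484/35 = -477/35 ≈ -13.629)
O² = (-477/35)² = 227529/1225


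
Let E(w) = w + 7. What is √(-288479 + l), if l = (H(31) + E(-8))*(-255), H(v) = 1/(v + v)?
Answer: I*√1107948866/62 ≈ 536.87*I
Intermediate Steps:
H(v) = 1/(2*v)
E(w) = 7 + w
l = 15555/62 (l = ((½)/31 + (7 - 8))*(-255) = ((½)*(1/31) - 1)*(-255) = (1/62 - 1)*(-255) = -61/62*(-255) = 15555/62 ≈ 250.89)
√(-288479 + l) = √(-288479 + 15555/62) = √(-17870143/62) = I*√1107948866/62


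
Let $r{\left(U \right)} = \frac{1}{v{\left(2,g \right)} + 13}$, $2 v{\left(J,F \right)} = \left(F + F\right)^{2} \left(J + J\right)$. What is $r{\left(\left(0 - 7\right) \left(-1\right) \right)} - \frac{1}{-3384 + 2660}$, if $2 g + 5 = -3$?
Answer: $\frac{865}{102084} \approx 0.0084734$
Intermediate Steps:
$g = -4$ ($g = - \frac{5}{2} + \frac{1}{2} \left(-3\right) = - \frac{5}{2} - \frac{3}{2} = -4$)
$v{\left(J,F \right)} = 4 J F^{2}$ ($v{\left(J,F \right)} = \frac{\left(F + F\right)^{2} \left(J + J\right)}{2} = \frac{\left(2 F\right)^{2} \cdot 2 J}{2} = \frac{4 F^{2} \cdot 2 J}{2} = \frac{8 J F^{2}}{2} = 4 J F^{2}$)
$r{\left(U \right)} = \frac{1}{141}$ ($r{\left(U \right)} = \frac{1}{4 \cdot 2 \left(-4\right)^{2} + 13} = \frac{1}{4 \cdot 2 \cdot 16 + 13} = \frac{1}{128 + 13} = \frac{1}{141}$)
$r{\left(\left(0 - 7\right) \left(-1\right) \right)} - \frac{1}{-3384 + 2660} = \frac{1}{141} - \frac{1}{-3384 + 2660} = \frac{1}{141} - \frac{1}{-724} = \frac{1}{141} - - \frac{1}{724} = \frac{1}{141} + \frac{1}{724} = \frac{865}{102084}$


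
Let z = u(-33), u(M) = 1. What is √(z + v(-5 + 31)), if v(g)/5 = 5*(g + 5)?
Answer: 2*√194 ≈ 27.857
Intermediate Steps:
z = 1
v(g) = 125 + 25*g (v(g) = 5*(5*(g + 5)) = 5*(5*(5 + g)) = 5*(25 + 5*g) = 125 + 25*g)
√(z + v(-5 + 31)) = √(1 + (125 + 25*(-5 + 31))) = √(1 + (125 + 25*26)) = √(1 + (125 + 650)) = √(1 + 775) = √776 = 2*√194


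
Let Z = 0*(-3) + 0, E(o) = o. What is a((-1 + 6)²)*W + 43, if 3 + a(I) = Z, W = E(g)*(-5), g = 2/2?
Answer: 58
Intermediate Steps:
g = 1 (g = 2*(½) = 1)
W = -5 (W = 1*(-5) = -5)
Z = 0 (Z = 0 + 0 = 0)
a(I) = -3 (a(I) = -3 + 0 = -3)
a((-1 + 6)²)*W + 43 = -3*(-5) + 43 = 15 + 43 = 58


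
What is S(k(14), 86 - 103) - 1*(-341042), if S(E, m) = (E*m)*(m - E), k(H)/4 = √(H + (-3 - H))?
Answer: 340226 + 1156*I*√3 ≈ 3.4023e+5 + 2002.3*I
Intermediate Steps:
k(H) = 4*I*√3 (k(H) = 4*√(H + (-3 - H)) = 4*√(-3) = 4*(I*√3) = 4*I*√3)
S(E, m) = E*m*(m - E)
S(k(14), 86 - 103) - 1*(-341042) = (4*I*√3)*(86 - 103)*((86 - 103) - 4*I*√3) - 1*(-341042) = (4*I*√3)*(-17)*(-17 - 4*I*√3) + 341042 = -68*I*√3*(-17 - 4*I*√3) + 341042 = 341042 - 68*I*√3*(-17 - 4*I*√3)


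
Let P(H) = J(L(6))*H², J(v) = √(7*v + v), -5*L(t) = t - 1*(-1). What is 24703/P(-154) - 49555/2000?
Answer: -9911/400 - 3529*I*√70/94864 ≈ -24.777 - 0.31124*I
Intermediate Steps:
L(t) = -⅕ - t/5 (L(t) = -(t - 1*(-1))/5 = -(t + 1)/5 = -(1 + t)/5 = -⅕ - t/5)
J(v) = 2*√2*√v (J(v) = √(8*v) = 2*√2*√v)
P(H) = 2*I*√70*H²/5 (P(H) = (2*√2*√(-⅕ - ⅕*6))*H² = (2*√2*√(-⅕ - 6/5))*H² = (2*√2*√(-7/5))*H² = (2*√2*(I*√35/5))*H² = (2*I*√70/5)*H² = 2*I*√70*H²/5)
24703/P(-154) - 49555/2000 = 24703/(((⅖)*I*√70*(-154)²)) - 49555/2000 = 24703/(((⅖)*I*√70*23716)) - 49555*1/2000 = 24703/((47432*I*√70/5)) - 9911/400 = 24703*(-I*√70/664048) - 9911/400 = -3529*I*√70/94864 - 9911/400 = -9911/400 - 3529*I*√70/94864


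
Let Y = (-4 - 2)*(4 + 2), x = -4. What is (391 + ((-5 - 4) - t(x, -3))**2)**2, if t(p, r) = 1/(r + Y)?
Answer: 514391618521/2313441 ≈ 2.2235e+5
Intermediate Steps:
Y = -36 (Y = -6*6 = -36)
t(p, r) = 1/(-36 + r) (t(p, r) = 1/(r - 36) = 1/(-36 + r))
(391 + ((-5 - 4) - t(x, -3))**2)**2 = (391 + ((-5 - 4) - 1/(-36 - 3))**2)**2 = (391 + (-9 - 1/(-39))**2)**2 = (391 + (-9 - 1*(-1/39))**2)**2 = (391 + (-9 + 1/39)**2)**2 = (391 + (-350/39)**2)**2 = (391 + 122500/1521)**2 = (717211/1521)**2 = 514391618521/2313441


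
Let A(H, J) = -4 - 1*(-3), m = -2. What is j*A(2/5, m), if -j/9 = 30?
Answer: 270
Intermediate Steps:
j = -270 (j = -9*30 = -270)
A(H, J) = -1 (A(H, J) = -4 + 3 = -1)
j*A(2/5, m) = -270*(-1) = 270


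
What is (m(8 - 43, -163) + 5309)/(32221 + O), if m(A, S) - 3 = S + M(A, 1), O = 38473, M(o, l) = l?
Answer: 2575/35347 ≈ 0.072849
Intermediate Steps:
m(A, S) = 4 + S (m(A, S) = 3 + (S + 1) = 3 + (1 + S) = 4 + S)
(m(8 - 43, -163) + 5309)/(32221 + O) = ((4 - 163) + 5309)/(32221 + 38473) = (-159 + 5309)/70694 = 5150*(1/70694) = 2575/35347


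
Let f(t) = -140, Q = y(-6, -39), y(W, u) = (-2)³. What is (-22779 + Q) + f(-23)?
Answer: -22927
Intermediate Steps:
y(W, u) = -8
Q = -8
(-22779 + Q) + f(-23) = (-22779 - 8) - 140 = -22787 - 140 = -22927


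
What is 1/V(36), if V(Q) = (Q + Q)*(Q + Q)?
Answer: 1/5184 ≈ 0.00019290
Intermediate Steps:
V(Q) = 4*Q**2 (V(Q) = (2*Q)*(2*Q) = 4*Q**2)
1/V(36) = 1/(4*36**2) = 1/(4*1296) = 1/5184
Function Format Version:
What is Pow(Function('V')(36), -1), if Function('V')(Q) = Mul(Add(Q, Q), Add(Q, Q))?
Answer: Rational(1, 5184) ≈ 0.00019290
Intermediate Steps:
Function('V')(Q) = Mul(4, Pow(Q, 2)) (Function('V')(Q) = Mul(Mul(2, Q), Mul(2, Q)) = Mul(4, Pow(Q, 2)))
Pow(Function('V')(36), -1) = Pow(Mul(4, Pow(36, 2)), -1) = Pow(Mul(4, 1296), -1) = Pow(5184, -1) = Rational(1, 5184)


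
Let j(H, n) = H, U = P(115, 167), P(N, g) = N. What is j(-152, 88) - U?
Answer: -267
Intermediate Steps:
U = 115
j(-152, 88) - U = -152 - 1*115 = -152 - 115 = -267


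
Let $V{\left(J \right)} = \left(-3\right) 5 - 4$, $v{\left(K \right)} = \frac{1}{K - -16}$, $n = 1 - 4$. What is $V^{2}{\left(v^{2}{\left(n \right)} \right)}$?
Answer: $361$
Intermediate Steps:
$n = -3$ ($n = 1 - 4 = -3$)
$v{\left(K \right)} = \frac{1}{16 + K}$ ($v{\left(K \right)} = \frac{1}{K + 16} = \frac{1}{16 + K}$)
$V{\left(J \right)} = -19$ ($V{\left(J \right)} = -15 - 4 = -19$)
$V^{2}{\left(v^{2}{\left(n \right)} \right)} = \left(-19\right)^{2} = 361$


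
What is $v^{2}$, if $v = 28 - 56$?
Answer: $784$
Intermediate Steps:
$v = -28$ ($v = 28 - 56 = -28$)
$v^{2} = \left(-28\right)^{2} = 784$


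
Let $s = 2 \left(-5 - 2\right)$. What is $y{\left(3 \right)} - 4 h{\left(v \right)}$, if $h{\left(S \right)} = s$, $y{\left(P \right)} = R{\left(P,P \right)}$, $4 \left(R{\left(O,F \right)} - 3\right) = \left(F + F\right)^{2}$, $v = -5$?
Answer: $68$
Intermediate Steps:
$R{\left(O,F \right)} = 3 + F^{2}$ ($R{\left(O,F \right)} = 3 + \frac{\left(F + F\right)^{2}}{4} = 3 + \frac{\left(2 F\right)^{2}}{4} = 3 + \frac{4 F^{2}}{4} = 3 + F^{2}$)
$y{\left(P \right)} = 3 + P^{2}$
$s = -14$ ($s = 2 \left(-7\right) = -14$)
$h{\left(S \right)} = -14$
$y{\left(3 \right)} - 4 h{\left(v \right)} = \left(3 + 3^{2}\right) - -56 = \left(3 + 9\right) + 56 = 12 + 56 = 68$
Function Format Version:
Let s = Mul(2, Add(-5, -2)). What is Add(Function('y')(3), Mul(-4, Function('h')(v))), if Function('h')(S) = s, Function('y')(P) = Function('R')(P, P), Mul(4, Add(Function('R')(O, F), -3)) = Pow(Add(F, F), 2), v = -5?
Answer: 68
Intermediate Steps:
Function('R')(O, F) = Add(3, Pow(F, 2)) (Function('R')(O, F) = Add(3, Mul(Rational(1, 4), Pow(Add(F, F), 2))) = Add(3, Mul(Rational(1, 4), Pow(Mul(2, F), 2))) = Add(3, Mul(Rational(1, 4), Mul(4, Pow(F, 2)))) = Add(3, Pow(F, 2)))
Function('y')(P) = Add(3, Pow(P, 2))
s = -14 (s = Mul(2, -7) = -14)
Function('h')(S) = -14
Add(Function('y')(3), Mul(-4, Function('h')(v))) = Add(Add(3, Pow(3, 2)), Mul(-4, -14)) = Add(Add(3, 9), 56) = Add(12, 56) = 68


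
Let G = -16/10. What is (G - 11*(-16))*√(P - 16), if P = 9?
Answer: 872*I*√7/5 ≈ 461.42*I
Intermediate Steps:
G = -8/5 (G = -16*⅒ = -8/5 ≈ -1.6000)
(G - 11*(-16))*√(P - 16) = (-8/5 - 11*(-16))*√(9 - 16) = (-8/5 + 176)*√(-7) = 872*(I*√7)/5 = 872*I*√7/5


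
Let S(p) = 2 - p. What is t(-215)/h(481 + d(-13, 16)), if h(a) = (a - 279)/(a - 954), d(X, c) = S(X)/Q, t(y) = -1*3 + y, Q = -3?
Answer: 104204/197 ≈ 528.95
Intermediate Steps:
t(y) = -3 + y
d(X, c) = -2/3 + X/3 (d(X, c) = (2 - X)/(-3) = (2 - X)*(-1/3) = -2/3 + X/3)
h(a) = (-279 + a)/(-954 + a)
t(-215)/h(481 + d(-13, 16)) = (-3 - 215)/(((-279 + (481 + (-2/3 + (1/3)*(-13))))/(-954 + (481 + (-2/3 + (1/3)*(-13)))))) = -218*(-954 + (481 + (-2/3 - 13/3)))/(-279 + (481 + (-2/3 - 13/3))) = -218*(-954 + (481 - 5))/(-279 + (481 - 5)) = -218*(-954 + 476)/(-279 + 476) = -218/(197/(-478)) = -218/((-1/478*197)) = -218/(-197/478) = -218*(-478/197) = 104204/197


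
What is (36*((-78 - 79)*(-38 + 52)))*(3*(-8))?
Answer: 1899072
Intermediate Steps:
(36*((-78 - 79)*(-38 + 52)))*(3*(-8)) = (36*(-157*14))*(-24) = (36*(-2198))*(-24) = -79128*(-24) = 1899072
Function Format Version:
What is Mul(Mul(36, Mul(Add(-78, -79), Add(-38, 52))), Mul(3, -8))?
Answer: 1899072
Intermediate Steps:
Mul(Mul(36, Mul(Add(-78, -79), Add(-38, 52))), Mul(3, -8)) = Mul(Mul(36, Mul(-157, 14)), -24) = Mul(Mul(36, -2198), -24) = Mul(-79128, -24) = 1899072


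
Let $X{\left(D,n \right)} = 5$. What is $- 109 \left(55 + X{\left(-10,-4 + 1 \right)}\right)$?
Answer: $-6540$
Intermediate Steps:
$- 109 \left(55 + X{\left(-10,-4 + 1 \right)}\right) = - 109 \left(55 + 5\right) = \left(-109\right) 60 = -6540$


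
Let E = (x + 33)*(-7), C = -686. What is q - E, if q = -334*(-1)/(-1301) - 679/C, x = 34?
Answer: 59890027/127498 ≈ 469.73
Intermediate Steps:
q = 93465/127498 (q = -334*(-1)/(-1301) - 679/(-686) = 334*(-1/1301) - 679*(-1/686) = -334/1301 + 97/98 = 93465/127498 ≈ 0.73307)
E = -469 (E = (34 + 33)*(-7) = 67*(-7) = -469)
q - E = 93465/127498 - 1*(-469) = 93465/127498 + 469 = 59890027/127498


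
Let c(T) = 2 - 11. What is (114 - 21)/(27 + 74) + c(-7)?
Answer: -816/101 ≈ -8.0792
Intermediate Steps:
c(T) = -9
(114 - 21)/(27 + 74) + c(-7) = (114 - 21)/(27 + 74) - 9 = 93/101 - 9 = -816/101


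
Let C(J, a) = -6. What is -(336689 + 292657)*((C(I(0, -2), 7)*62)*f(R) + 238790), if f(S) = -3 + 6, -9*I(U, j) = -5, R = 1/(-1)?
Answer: -149579181204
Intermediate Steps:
R = -1
I(U, j) = 5/9 (I(U, j) = -⅑*(-5) = 5/9)
f(S) = 3
-(336689 + 292657)*((C(I(0, -2), 7)*62)*f(R) + 238790) = -(336689 + 292657)*(-6*62*3 + 238790) = -629346*(-372*3 + 238790) = -629346*(-1116 + 238790) = -629346*237674 = -1*149579181204 = -149579181204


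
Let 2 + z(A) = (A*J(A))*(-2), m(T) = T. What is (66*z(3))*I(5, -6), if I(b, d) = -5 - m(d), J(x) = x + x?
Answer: -2508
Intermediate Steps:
J(x) = 2*x
z(A) = -2 - 4*A² (z(A) = -2 + (A*(2*A))*(-2) = -2 + (2*A²)*(-2) = -2 - 4*A²)
I(b, d) = -5 - d
(66*z(3))*I(5, -6) = (66*(-2 - 4*3²))*(-5 - 1*(-6)) = (66*(-2 - 4*9))*(-5 + 6) = (66*(-2 - 36))*1 = (66*(-38))*1 = -2508*1 = -2508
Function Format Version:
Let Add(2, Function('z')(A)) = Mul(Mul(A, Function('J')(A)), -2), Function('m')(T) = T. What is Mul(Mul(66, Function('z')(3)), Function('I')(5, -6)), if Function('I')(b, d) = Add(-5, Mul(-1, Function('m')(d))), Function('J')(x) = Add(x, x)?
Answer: -2508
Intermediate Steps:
Function('J')(x) = Mul(2, x)
Function('z')(A) = Add(-2, Mul(-4, Pow(A, 2))) (Function('z')(A) = Add(-2, Mul(Mul(A, Mul(2, A)), -2)) = Add(-2, Mul(Mul(2, Pow(A, 2)), -2)) = Add(-2, Mul(-4, Pow(A, 2))))
Function('I')(b, d) = Add(-5, Mul(-1, d))
Mul(Mul(66, Function('z')(3)), Function('I')(5, -6)) = Mul(Mul(66, Add(-2, Mul(-4, Pow(3, 2)))), Add(-5, Mul(-1, -6))) = Mul(Mul(66, Add(-2, Mul(-4, 9))), Add(-5, 6)) = Mul(Mul(66, Add(-2, -36)), 1) = Mul(Mul(66, -38), 1) = Mul(-2508, 1) = -2508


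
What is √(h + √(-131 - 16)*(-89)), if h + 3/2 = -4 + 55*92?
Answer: √(20218 - 2492*I*√3)/2 ≈ 71.494 - 7.5465*I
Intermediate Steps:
h = 10109/2 (h = -3/2 + (-4 + 55*92) = -3/2 + (-4 + 5060) = -3/2 + 5056 = 10109/2 ≈ 5054.5)
√(h + √(-131 - 16)*(-89)) = √(10109/2 + √(-131 - 16)*(-89)) = √(10109/2 + √(-147)*(-89)) = √(10109/2 + (7*I*√3)*(-89)) = √(10109/2 - 623*I*√3)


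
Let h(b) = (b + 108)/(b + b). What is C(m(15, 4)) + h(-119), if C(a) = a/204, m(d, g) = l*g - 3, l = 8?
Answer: 269/1428 ≈ 0.18838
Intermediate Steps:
m(d, g) = -3 + 8*g (m(d, g) = 8*g - 3 = -3 + 8*g)
C(a) = a/204 (C(a) = a*(1/204) = a/204)
h(b) = (108 + b)/(2*b) (h(b) = (108 + b)/((2*b)) = (108 + b)*(1/(2*b)) = (108 + b)/(2*b))
C(m(15, 4)) + h(-119) = (-3 + 8*4)/204 + (½)*(108 - 119)/(-119) = (-3 + 32)/204 + (½)*(-1/119)*(-11) = (1/204)*29 + 11/238 = 29/204 + 11/238 = 269/1428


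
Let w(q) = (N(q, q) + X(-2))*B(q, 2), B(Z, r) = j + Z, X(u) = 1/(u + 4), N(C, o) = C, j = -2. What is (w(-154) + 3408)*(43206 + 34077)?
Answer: 2113999182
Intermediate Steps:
X(u) = 1/(4 + u)
B(Z, r) = -2 + Z
w(q) = (½ + q)*(-2 + q) (w(q) = (q + 1/(4 - 2))*(-2 + q) = (q + 1/2)*(-2 + q) = (q + ½)*(-2 + q) = (½ + q)*(-2 + q))
(w(-154) + 3408)*(43206 + 34077) = ((1 + 2*(-154))*(-2 - 154)/2 + 3408)*(43206 + 34077) = ((½)*(1 - 308)*(-156) + 3408)*77283 = ((½)*(-307)*(-156) + 3408)*77283 = (23946 + 3408)*77283 = 27354*77283 = 2113999182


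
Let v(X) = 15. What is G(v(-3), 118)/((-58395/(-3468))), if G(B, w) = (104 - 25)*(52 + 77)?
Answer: 692988/1145 ≈ 605.23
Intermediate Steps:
G(B, w) = 10191 (G(B, w) = 79*129 = 10191)
G(v(-3), 118)/((-58395/(-3468))) = 10191/((-58395/(-3468))) = 10191/((-58395*(-1/3468))) = 10191/(1145/68) = 10191*(68/1145) = 692988/1145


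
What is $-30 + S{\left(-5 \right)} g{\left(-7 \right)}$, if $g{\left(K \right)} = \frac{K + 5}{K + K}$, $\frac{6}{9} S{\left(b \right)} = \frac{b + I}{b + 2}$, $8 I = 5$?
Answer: $- \frac{475}{16} \approx -29.688$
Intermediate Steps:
$I = \frac{5}{8}$ ($I = \frac{1}{8} \cdot 5 = \frac{5}{8} \approx 0.625$)
$S{\left(b \right)} = \frac{3 \left(\frac{5}{8} + b\right)}{2 \left(2 + b\right)}$ ($S{\left(b \right)} = \frac{3 \frac{b + \frac{5}{8}}{b + 2}}{2} = \frac{3 \frac{\frac{5}{8} + b}{2 + b}}{2} = \frac{3 \left(\frac{5}{8} + b\right)}{2 \left(2 + b\right)}$)
$g{\left(K \right)} = \frac{5 + K}{2 K}$
$-30 + S{\left(-5 \right)} g{\left(-7 \right)} = -30 + \frac{3 \left(5 + 8 \left(-5\right)\right)}{16 \left(2 - 5\right)} \frac{5 - 7}{2 \left(-7\right)} = -30 + \frac{3 \left(5 - 40\right)}{16 \left(-3\right)} \frac{1}{2} \left(- \frac{1}{7}\right) \left(-2\right) = -30 + \frac{3}{16} \left(- \frac{1}{3}\right) \left(-35\right) \frac{1}{7} = -30 + \frac{35}{16} \cdot \frac{1}{7} = -30 + \frac{5}{16} = - \frac{475}{16}$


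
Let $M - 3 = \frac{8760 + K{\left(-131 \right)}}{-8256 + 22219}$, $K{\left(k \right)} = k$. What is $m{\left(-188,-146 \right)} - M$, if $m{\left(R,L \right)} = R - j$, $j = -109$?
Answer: $- \frac{1153595}{13963} \approx -82.618$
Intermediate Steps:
$m{\left(R,L \right)} = 109 + R$ ($m{\left(R,L \right)} = R - -109 = R + 109 = 109 + R$)
$M = \frac{50518}{13963}$ ($M = 3 + \frac{8760 - 131}{-8256 + 22219} = 3 + \frac{8629}{13963} = \frac{50518}{13963} \approx 3.618$)
$m{\left(-188,-146 \right)} - M = \left(109 - 188\right) - \frac{50518}{13963} = -79 - \frac{50518}{13963} = - \frac{1153595}{13963}$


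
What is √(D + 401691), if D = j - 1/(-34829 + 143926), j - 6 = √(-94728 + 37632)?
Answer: √(4781060121219976 + 71412932454*I*√1586)/109097 ≈ 633.8 + 0.18851*I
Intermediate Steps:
j = 6 + 6*I*√1586 (j = 6 + √(-94728 + 37632) = 6 + √(-57096) = 6 + 6*I*√1586 ≈ 6.0 + 238.95*I)
D = 654581/109097 + 6*I*√1586 (D = (6 + 6*I*√1586) - 1/(-34829 + 143926) = (6 + 6*I*√1586) - 1/109097 = 654581/109097 + 6*I*√1586 ≈ 6.0 + 238.95*I)
√(D + 401691) = √((654581/109097 + 6*I*√1586) + 401691) = √(43823937608/109097 + 6*I*√1586)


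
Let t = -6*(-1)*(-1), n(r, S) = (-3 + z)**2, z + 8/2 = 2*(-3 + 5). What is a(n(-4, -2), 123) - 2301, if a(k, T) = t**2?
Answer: -2265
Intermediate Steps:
z = 0 (z = -4 + 2*(-3 + 5) = -4 + 2*2 = -4 + 4 = 0)
n(r, S) = 9 (n(r, S) = (-3 + 0)**2 = (-3)**2 = 9)
t = -6 (t = -(-6)*(-1) = -1*6 = -6)
a(k, T) = 36 (a(k, T) = (-6)**2 = 36)
a(n(-4, -2), 123) - 2301 = 36 - 2301 = -2265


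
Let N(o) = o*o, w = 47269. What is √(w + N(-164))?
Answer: √74165 ≈ 272.33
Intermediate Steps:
N(o) = o²
√(w + N(-164)) = √(47269 + (-164)²) = √(47269 + 26896) = √74165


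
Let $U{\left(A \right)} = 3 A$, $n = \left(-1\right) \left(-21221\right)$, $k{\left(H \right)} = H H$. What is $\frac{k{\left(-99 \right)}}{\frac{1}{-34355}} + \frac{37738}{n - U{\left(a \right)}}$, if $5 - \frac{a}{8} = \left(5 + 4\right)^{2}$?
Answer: $- \frac{7759559228237}{23045} \approx -3.3671 \cdot 10^{8}$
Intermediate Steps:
$a = -608$ ($a = 40 - 8 \left(5 + 4\right)^{2} = 40 - 8 \cdot 9^{2} = 40 - 648 = -608$)
$k{\left(H \right)} = H^{2}$
$n = 21221$
$\frac{k{\left(-99 \right)}}{\frac{1}{-34355}} + \frac{37738}{n - U{\left(a \right)}} = \frac{\left(-99\right)^{2}}{\frac{1}{-34355}} + \frac{37738}{21221 - 3 \left(-608\right)} = \frac{9801}{- \frac{1}{34355}} + \frac{37738}{21221 - -1824} = 9801 \left(-34355\right) + \frac{37738}{21221 + 1824} = -336713355 + \frac{37738}{23045} = - \frac{7759559228237}{23045}$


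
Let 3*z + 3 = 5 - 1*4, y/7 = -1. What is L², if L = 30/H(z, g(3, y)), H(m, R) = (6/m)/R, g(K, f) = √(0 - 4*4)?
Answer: -1600/9 ≈ -177.78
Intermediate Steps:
y = -7 (y = 7*(-1) = -7)
z = -⅔ (z = -1 + (5 - 1*4)/3 = -1 + (5 - 4)/3 = -1 + (⅓)*1 = -1 + ⅓ = -⅔ ≈ -0.66667)
g(K, f) = 4*I (g(K, f) = √(0 - 16) = √(-16) = 4*I)
H(m, R) = 6/(R*m)
L = -40*I/3 (L = 30/((6/(((4*I))*(-⅔)))) = 30/((6*(-I/4)*(-3/2))) = 30/((9*I/4)) = 30*(-4*I/9) = -40*I/3 ≈ -13.333*I)
L² = (-40*I/3)² = -1600/9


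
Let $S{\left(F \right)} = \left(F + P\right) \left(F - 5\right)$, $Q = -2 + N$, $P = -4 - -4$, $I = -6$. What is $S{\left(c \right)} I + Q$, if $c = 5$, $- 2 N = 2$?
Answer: $-3$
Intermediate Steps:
$N = -1$ ($N = \left(- \frac{1}{2}\right) 2 = -1$)
$P = 0$ ($P = -4 + 4 = 0$)
$Q = -3$ ($Q = -2 - 1 = -3$)
$S{\left(F \right)} = F \left(-5 + F\right)$ ($S{\left(F \right)} = \left(F + 0\right) \left(F - 5\right) = F \left(-5 + F\right)$)
$S{\left(c \right)} I + Q = 5 \left(-5 + 5\right) \left(-6\right) - 3 = 5 \cdot 0 \left(-6\right) - 3 = 0 \left(-6\right) - 3 = 0 - 3 = -3$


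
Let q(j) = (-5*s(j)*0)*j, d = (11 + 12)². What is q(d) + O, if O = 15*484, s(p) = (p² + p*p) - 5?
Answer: 7260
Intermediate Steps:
s(p) = -5 + 2*p² (s(p) = (p² + p²) - 5 = 2*p² - 5 = -5 + 2*p²)
d = 529 (d = 23² = 529)
O = 7260
q(j) = 0 (q(j) = (-5*(-5 + 2*j²)*0)*j = ((25 - 10*j²)*0)*j = 0*j = 0)
q(d) + O = 0 + 7260 = 7260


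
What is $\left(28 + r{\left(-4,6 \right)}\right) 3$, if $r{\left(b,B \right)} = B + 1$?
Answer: $105$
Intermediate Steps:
$r{\left(b,B \right)} = 1 + B$
$\left(28 + r{\left(-4,6 \right)}\right) 3 = \left(28 + \left(1 + 6\right)\right) 3 = \left(28 + 7\right) 3 = 35 \cdot 3 = 105$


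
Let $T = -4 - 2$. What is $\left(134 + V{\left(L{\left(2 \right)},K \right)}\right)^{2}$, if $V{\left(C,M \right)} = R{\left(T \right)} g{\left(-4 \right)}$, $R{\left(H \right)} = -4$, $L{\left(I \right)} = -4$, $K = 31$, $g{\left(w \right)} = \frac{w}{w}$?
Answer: $16900$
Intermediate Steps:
$g{\left(w \right)} = 1$
$T = -6$ ($T = -4 - 2 = -6$)
$V{\left(C,M \right)} = -4$ ($V{\left(C,M \right)} = \left(-4\right) 1 = -4$)
$\left(134 + V{\left(L{\left(2 \right)},K \right)}\right)^{2} = \left(134 - 4\right)^{2} = 130^{2} = 16900$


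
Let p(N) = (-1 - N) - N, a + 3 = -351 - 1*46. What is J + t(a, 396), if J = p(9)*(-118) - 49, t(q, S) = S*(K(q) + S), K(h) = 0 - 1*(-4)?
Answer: 160593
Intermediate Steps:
a = -400 (a = -3 + (-351 - 1*46) = -3 + (-351 - 46) = -3 - 397 = -400)
K(h) = 4 (K(h) = 0 + 4 = 4)
t(q, S) = S*(4 + S)
p(N) = -1 - 2*N
J = 2193 (J = (-1 - 2*9)*(-118) - 49 = (-1 - 18)*(-118) - 49 = -19*(-118) - 49 = 2242 - 49 = 2193)
J + t(a, 396) = 2193 + 396*(4 + 396) = 2193 + 396*400 = 2193 + 158400 = 160593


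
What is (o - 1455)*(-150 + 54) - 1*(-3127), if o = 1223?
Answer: 25399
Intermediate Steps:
(o - 1455)*(-150 + 54) - 1*(-3127) = (1223 - 1455)*(-150 + 54) - 1*(-3127) = -232*(-96) + 3127 = 22272 + 3127 = 25399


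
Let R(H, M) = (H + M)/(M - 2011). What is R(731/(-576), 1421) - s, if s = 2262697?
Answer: -153791153249/67968 ≈ -2.2627e+6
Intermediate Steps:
R(H, M) = (H + M)/(-2011 + M)
R(731/(-576), 1421) - s = (731/(-576) + 1421)/(-2011 + 1421) - 1*2262697 = (731*(-1/576) + 1421)/(-590) - 2262697 = -(-731/576 + 1421)/590 - 2262697 = -1/590*817765/576 - 2262697 = -163553/67968 - 2262697 = -153791153249/67968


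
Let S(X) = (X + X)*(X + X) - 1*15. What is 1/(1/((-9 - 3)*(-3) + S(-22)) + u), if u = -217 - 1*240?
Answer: -1957/894348 ≈ -0.0021882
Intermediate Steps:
u = -457 (u = -217 - 240 = -457)
S(X) = -15 + 4*X**2 (S(X) = (2*X)*(2*X) - 15 = 4*X**2 - 15 = -15 + 4*X**2)
1/(1/((-9 - 3)*(-3) + S(-22)) + u) = 1/(1/((-9 - 3)*(-3) + (-15 + 4*(-22)**2)) - 457) = 1/(1/(-12*(-3) + (-15 + 4*484)) - 457) = 1/(1/(36 + (-15 + 1936)) - 457) = 1/(1/(36 + 1921) - 457) = 1/(1/1957 - 457) = 1/(-894348/1957) = -1957/894348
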